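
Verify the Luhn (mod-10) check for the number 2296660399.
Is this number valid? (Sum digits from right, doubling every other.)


Luhn sum = 51
51 mod 10 = 1

Invalid (Luhn sum mod 10 = 1)


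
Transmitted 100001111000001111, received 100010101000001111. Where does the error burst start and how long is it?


XOR: 000011010000000000

Burst at position 4, length 4


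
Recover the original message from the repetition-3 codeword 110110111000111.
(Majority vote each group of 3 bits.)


Groups: 110, 110, 111, 000, 111
Majority votes: 11101

11101


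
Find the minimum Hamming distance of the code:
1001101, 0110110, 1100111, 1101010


Comparing all pairs, minimum distance: 3
Can detect 2 errors, correct 1 errors

3


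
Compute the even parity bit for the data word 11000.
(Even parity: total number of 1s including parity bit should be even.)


Number of 1s in data: 2
Parity bit: 0

0


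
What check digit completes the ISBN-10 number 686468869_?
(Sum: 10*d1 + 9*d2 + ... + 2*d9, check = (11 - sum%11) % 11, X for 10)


Weighted sum: 352
352 mod 11 = 0

Check digit: 0


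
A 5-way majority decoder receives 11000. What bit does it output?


Ones: 2 out of 5
Threshold: 3

0 (2/5 voted 1)


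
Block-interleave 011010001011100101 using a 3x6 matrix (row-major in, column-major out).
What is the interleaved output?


Matrix:
  011010
  001011
  100101
Read columns: 001100110001110011

001100110001110011


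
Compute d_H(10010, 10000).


XOR: 00010
Count of 1s: 1

1


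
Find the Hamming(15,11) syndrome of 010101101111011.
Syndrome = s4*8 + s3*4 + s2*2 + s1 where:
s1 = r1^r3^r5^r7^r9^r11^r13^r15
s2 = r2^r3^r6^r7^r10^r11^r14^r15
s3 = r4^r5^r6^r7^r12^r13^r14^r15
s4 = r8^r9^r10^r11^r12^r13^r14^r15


s1=0, s2=1, s3=0, s4=0

Syndrome = 2 (error at position 2)


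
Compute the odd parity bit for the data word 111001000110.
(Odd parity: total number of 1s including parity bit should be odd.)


Number of 1s in data: 6
Parity bit: 1

1


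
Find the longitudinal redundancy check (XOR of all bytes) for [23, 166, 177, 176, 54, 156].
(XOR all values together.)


XOR chain: 23 ^ 166 ^ 177 ^ 176 ^ 54 ^ 156 = 26

26


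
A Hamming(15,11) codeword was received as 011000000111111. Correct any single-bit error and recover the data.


Syndrome = 0: no error detected

Data: 10000111111 (no errors)


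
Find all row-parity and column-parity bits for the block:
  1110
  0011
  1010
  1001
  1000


Row parities: 10001
Column parities: 0110

Row P: 10001, Col P: 0110, Corner: 0


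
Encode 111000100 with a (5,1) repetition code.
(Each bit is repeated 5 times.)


Each bit -> 5 copies

111111111111111000000000000000111110000000000


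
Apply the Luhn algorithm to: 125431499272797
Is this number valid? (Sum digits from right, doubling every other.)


Luhn sum = 83
83 mod 10 = 3

Invalid (Luhn sum mod 10 = 3)


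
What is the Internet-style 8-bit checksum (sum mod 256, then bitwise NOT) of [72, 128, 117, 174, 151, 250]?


Sum = 892 mod 256 = 124
Complement = 131

131


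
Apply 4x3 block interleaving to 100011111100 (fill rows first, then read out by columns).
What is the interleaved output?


Matrix:
  100
  011
  111
  100
Read columns: 101101100110

101101100110


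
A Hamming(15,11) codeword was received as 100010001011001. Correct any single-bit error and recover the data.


Syndrome = 5: error at position 5

Data: 00001011001 (corrected bit 5)


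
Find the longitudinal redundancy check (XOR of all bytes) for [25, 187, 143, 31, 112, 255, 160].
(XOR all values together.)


XOR chain: 25 ^ 187 ^ 143 ^ 31 ^ 112 ^ 255 ^ 160 = 29

29


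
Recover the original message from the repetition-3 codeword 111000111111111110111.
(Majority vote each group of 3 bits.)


Groups: 111, 000, 111, 111, 111, 110, 111
Majority votes: 1011111

1011111


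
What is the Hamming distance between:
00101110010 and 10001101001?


XOR: 10100011011
Count of 1s: 6

6


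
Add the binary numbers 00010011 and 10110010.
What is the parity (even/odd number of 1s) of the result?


00010011 = 19
10110010 = 178
Sum = 197 = 11000101
1s count = 4

even parity (4 ones in 11000101)


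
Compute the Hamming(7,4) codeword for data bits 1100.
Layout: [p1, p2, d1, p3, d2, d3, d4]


Parity bits: p1=0, p2=1, p3=1

0111100


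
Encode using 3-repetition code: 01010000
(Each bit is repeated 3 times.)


Each bit -> 3 copies

000111000111000000000000


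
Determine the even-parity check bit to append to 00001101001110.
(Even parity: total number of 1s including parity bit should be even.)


Number of 1s in data: 6
Parity bit: 0

0


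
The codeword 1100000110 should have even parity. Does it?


Number of 1s: 4

Yes, parity is correct (4 ones)


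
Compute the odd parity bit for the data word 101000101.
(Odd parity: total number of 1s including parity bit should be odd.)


Number of 1s in data: 4
Parity bit: 1

1


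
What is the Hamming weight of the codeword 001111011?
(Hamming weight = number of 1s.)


Counting 1s in 001111011

6


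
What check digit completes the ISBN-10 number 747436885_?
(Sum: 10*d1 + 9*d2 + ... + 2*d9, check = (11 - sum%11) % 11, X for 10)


Weighted sum: 304
304 mod 11 = 7

Check digit: 4


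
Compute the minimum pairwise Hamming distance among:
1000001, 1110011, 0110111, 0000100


Comparing all pairs, minimum distance: 2
Can detect 1 errors, correct 0 errors

2


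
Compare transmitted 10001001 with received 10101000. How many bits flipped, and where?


XOR: 00100001

2 error(s) at position(s): 2, 7


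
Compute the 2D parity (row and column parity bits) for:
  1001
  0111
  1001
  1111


Row parities: 0100
Column parities: 1000

Row P: 0100, Col P: 1000, Corner: 1


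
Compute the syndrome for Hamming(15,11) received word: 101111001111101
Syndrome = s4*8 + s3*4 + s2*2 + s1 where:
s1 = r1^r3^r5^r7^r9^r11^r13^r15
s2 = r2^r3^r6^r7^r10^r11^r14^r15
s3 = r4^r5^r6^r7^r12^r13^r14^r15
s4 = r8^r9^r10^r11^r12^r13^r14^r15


s1=1, s2=1, s3=0, s4=0

Syndrome = 3 (error at position 3)


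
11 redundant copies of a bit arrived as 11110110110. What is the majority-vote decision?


Ones: 8 out of 11
Threshold: 6

1 (8/11 voted 1)


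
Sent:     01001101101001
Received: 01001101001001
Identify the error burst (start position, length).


XOR: 00000000100000

Burst at position 8, length 1


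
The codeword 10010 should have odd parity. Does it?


Number of 1s: 2

No, parity error (2 ones)


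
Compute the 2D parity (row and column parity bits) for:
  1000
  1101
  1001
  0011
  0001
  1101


Row parities: 110011
Column parities: 0011

Row P: 110011, Col P: 0011, Corner: 0


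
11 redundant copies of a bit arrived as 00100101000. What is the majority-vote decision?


Ones: 3 out of 11
Threshold: 6

0 (3/11 voted 1)


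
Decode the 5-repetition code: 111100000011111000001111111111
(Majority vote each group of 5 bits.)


Groups: 11110, 00000, 11111, 00000, 11111, 11111
Majority votes: 101011

101011


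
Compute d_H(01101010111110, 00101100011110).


XOR: 01000110100000
Count of 1s: 4

4


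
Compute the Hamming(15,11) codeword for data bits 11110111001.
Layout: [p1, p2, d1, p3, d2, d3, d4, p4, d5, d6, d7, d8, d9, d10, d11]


Parity bits: p1=1, p2=0, p3=1, p4=0

101111100111001


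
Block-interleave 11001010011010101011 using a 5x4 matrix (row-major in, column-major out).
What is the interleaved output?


Matrix:
  1100
  1010
  0110
  1010
  1011
Read columns: 11011101000111100001

11011101000111100001


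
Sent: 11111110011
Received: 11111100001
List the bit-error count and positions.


XOR: 00000010010

2 error(s) at position(s): 6, 9


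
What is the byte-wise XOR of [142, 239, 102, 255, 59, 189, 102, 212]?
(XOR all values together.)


XOR chain: 142 ^ 239 ^ 102 ^ 255 ^ 59 ^ 189 ^ 102 ^ 212 = 204

204


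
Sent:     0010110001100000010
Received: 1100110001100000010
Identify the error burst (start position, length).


XOR: 1110000000000000000

Burst at position 0, length 3


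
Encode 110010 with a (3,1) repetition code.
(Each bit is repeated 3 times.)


Each bit -> 3 copies

111111000000111000


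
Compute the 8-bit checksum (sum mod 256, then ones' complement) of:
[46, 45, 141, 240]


Sum = 472 mod 256 = 216
Complement = 39

39


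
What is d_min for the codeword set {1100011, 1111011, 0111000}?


Comparing all pairs, minimum distance: 2
Can detect 1 errors, correct 0 errors

2


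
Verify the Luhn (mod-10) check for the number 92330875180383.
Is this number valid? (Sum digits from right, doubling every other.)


Luhn sum = 61
61 mod 10 = 1

Invalid (Luhn sum mod 10 = 1)


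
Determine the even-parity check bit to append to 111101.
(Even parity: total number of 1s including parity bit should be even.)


Number of 1s in data: 5
Parity bit: 1

1


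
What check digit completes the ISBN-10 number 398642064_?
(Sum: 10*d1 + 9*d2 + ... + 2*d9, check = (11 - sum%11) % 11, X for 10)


Weighted sum: 277
277 mod 11 = 2

Check digit: 9


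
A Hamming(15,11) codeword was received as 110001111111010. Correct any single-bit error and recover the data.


Syndrome = 0: no error detected

Data: 00111111010 (no errors)


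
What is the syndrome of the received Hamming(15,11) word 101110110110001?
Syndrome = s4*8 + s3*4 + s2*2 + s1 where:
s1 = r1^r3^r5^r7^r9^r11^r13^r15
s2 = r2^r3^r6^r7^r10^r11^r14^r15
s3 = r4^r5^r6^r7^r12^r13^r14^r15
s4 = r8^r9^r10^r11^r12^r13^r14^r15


s1=0, s2=1, s3=0, s4=0

Syndrome = 2 (error at position 2)


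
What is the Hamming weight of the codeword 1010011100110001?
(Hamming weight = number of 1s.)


Counting 1s in 1010011100110001

8


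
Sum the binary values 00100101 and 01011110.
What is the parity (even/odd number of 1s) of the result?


00100101 = 37
01011110 = 94
Sum = 131 = 10000011
1s count = 3

odd parity (3 ones in 10000011)


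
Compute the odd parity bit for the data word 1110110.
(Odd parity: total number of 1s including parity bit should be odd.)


Number of 1s in data: 5
Parity bit: 0

0


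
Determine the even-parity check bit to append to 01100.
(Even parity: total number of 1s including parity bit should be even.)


Number of 1s in data: 2
Parity bit: 0

0


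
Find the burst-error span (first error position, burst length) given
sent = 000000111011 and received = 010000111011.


XOR: 010000000000

Burst at position 1, length 1


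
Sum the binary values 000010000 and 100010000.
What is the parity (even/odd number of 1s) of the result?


000010000 = 16
100010000 = 272
Sum = 288 = 100100000
1s count = 2

even parity (2 ones in 100100000)


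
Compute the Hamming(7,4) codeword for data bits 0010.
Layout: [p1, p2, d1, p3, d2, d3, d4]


Parity bits: p1=0, p2=1, p3=1

0101010


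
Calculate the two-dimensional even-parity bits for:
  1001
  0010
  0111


Row parities: 011
Column parities: 1100

Row P: 011, Col P: 1100, Corner: 0


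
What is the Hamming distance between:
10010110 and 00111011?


XOR: 10101101
Count of 1s: 5

5


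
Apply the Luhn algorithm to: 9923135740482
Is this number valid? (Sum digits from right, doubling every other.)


Luhn sum = 60
60 mod 10 = 0

Valid (Luhn sum mod 10 = 0)


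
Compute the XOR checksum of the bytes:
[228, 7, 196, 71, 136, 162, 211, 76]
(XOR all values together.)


XOR chain: 228 ^ 7 ^ 196 ^ 71 ^ 136 ^ 162 ^ 211 ^ 76 = 213

213


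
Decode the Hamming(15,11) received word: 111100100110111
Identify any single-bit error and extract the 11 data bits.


Syndrome = 14: error at position 14

Data: 10010110101 (corrected bit 14)


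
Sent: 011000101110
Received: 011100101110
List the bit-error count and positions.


XOR: 000100000000

1 error(s) at position(s): 3


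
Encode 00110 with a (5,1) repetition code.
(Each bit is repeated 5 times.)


Each bit -> 5 copies

0000000000111111111100000


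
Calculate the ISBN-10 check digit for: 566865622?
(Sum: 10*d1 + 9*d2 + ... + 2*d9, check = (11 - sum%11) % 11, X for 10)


Weighted sum: 303
303 mod 11 = 6

Check digit: 5


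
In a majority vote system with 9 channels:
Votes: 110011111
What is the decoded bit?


Ones: 7 out of 9
Threshold: 5

1 (7/9 voted 1)


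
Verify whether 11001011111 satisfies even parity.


Number of 1s: 8

Yes, parity is correct (8 ones)


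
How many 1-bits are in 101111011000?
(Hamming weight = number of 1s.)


Counting 1s in 101111011000

7


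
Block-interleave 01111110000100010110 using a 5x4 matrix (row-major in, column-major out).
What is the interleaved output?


Matrix:
  0111
  1110
  0001
  0001
  0110
Read columns: 01000110011100110110

01000110011100110110


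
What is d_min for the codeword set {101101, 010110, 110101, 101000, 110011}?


Comparing all pairs, minimum distance: 2
Can detect 1 errors, correct 0 errors

2


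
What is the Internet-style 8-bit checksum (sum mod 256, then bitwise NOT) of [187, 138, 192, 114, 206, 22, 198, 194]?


Sum = 1251 mod 256 = 227
Complement = 28

28


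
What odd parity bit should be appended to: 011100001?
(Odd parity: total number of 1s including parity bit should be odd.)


Number of 1s in data: 4
Parity bit: 1

1


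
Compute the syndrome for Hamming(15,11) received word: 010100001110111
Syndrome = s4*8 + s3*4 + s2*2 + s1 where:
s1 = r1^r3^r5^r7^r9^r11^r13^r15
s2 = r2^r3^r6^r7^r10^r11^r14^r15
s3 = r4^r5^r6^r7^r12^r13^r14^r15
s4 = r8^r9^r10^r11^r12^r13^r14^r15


s1=0, s2=1, s3=0, s4=0

Syndrome = 2 (error at position 2)


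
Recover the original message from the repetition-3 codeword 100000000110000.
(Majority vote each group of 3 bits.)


Groups: 100, 000, 000, 110, 000
Majority votes: 00010

00010


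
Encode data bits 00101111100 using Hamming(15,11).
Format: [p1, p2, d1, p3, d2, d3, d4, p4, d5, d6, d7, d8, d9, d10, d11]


Parity bits: p1=1, p2=1, p3=1, p4=1

110101011111100


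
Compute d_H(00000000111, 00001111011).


XOR: 00001111100
Count of 1s: 5

5


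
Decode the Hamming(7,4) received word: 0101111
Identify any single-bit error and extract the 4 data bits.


Syndrome = 2: error at position 2

Data: 0111 (corrected bit 2)


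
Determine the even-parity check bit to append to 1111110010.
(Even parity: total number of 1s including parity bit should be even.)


Number of 1s in data: 7
Parity bit: 1

1


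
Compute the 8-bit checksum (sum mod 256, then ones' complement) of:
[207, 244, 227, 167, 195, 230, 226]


Sum = 1496 mod 256 = 216
Complement = 39

39


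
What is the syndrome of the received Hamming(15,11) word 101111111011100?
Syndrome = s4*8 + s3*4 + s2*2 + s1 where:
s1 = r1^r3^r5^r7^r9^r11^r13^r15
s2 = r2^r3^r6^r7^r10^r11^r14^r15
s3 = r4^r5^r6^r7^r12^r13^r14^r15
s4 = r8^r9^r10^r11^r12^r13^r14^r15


s1=1, s2=0, s3=0, s4=1

Syndrome = 9 (error at position 9)


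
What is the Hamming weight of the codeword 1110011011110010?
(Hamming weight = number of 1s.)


Counting 1s in 1110011011110010

10


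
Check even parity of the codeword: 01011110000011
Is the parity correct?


Number of 1s: 7

No, parity error (7 ones)


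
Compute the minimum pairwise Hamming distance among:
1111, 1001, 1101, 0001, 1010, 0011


Comparing all pairs, minimum distance: 1
Can detect 0 errors, correct 0 errors

1


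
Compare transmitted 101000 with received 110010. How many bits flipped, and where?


XOR: 011010

3 error(s) at position(s): 1, 2, 4


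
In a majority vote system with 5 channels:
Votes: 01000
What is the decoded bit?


Ones: 1 out of 5
Threshold: 3

0 (1/5 voted 1)


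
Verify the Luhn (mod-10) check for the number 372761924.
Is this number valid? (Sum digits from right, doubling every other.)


Luhn sum = 40
40 mod 10 = 0

Valid (Luhn sum mod 10 = 0)


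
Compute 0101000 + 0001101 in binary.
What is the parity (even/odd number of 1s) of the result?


0101000 = 40
0001101 = 13
Sum = 53 = 110101
1s count = 4

even parity (4 ones in 110101)


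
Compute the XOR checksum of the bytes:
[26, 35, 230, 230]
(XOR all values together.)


XOR chain: 26 ^ 35 ^ 230 ^ 230 = 57

57


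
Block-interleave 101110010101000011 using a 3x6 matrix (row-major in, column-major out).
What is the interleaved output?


Matrix:
  101110
  010101
  000011
Read columns: 100010100110101011

100010100110101011


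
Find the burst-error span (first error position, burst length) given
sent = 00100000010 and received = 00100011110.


XOR: 00000011100

Burst at position 6, length 3


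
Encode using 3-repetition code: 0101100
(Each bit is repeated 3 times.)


Each bit -> 3 copies

000111000111111000000


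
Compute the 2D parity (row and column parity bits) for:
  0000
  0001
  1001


Row parities: 010
Column parities: 1000

Row P: 010, Col P: 1000, Corner: 1


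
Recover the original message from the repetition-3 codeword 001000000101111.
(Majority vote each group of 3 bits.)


Groups: 001, 000, 000, 101, 111
Majority votes: 00011

00011


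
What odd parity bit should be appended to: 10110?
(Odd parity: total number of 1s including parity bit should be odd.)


Number of 1s in data: 3
Parity bit: 0

0


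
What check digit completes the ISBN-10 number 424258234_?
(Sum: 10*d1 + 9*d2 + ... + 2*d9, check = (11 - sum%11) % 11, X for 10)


Weighted sum: 199
199 mod 11 = 1

Check digit: X


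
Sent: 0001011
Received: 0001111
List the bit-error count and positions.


XOR: 0000100

1 error(s) at position(s): 4


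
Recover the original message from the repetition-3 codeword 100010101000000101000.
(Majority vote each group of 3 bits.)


Groups: 100, 010, 101, 000, 000, 101, 000
Majority votes: 0010010

0010010


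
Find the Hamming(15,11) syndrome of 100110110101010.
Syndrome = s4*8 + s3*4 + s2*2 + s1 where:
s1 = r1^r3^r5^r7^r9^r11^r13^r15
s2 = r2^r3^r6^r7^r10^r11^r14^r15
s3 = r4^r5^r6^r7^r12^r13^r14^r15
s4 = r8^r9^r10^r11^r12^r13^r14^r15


s1=1, s2=1, s3=1, s4=0

Syndrome = 7 (error at position 7)


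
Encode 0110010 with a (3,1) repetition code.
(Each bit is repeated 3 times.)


Each bit -> 3 copies

000111111000000111000


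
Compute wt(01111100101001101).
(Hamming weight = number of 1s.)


Counting 1s in 01111100101001101

10


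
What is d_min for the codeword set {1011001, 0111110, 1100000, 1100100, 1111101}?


Comparing all pairs, minimum distance: 1
Can detect 0 errors, correct 0 errors

1


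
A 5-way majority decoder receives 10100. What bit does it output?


Ones: 2 out of 5
Threshold: 3

0 (2/5 voted 1)


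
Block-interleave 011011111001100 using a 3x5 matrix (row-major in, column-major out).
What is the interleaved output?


Matrix:
  01101
  11110
  01100
Read columns: 010111111010100

010111111010100


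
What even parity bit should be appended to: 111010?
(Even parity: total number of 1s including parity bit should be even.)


Number of 1s in data: 4
Parity bit: 0

0


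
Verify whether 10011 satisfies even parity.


Number of 1s: 3

No, parity error (3 ones)


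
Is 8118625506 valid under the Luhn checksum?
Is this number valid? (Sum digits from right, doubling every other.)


Luhn sum = 35
35 mod 10 = 5

Invalid (Luhn sum mod 10 = 5)


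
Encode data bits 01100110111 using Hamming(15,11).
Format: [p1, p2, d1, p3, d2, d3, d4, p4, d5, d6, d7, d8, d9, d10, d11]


Parity bits: p1=0, p2=1, p3=1, p4=1

010111010110111


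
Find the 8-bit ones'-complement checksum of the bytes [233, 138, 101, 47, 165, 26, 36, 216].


Sum = 962 mod 256 = 194
Complement = 61

61


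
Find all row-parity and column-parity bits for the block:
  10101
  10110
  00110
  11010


Row parities: 1101
Column parities: 11111

Row P: 1101, Col P: 11111, Corner: 1


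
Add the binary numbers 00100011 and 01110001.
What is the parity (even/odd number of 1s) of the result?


00100011 = 35
01110001 = 113
Sum = 148 = 10010100
1s count = 3

odd parity (3 ones in 10010100)


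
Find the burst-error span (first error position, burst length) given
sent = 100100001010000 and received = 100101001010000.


XOR: 000001000000000

Burst at position 5, length 1


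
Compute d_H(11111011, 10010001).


XOR: 01101010
Count of 1s: 4

4


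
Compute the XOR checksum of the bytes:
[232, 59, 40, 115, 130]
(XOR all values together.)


XOR chain: 232 ^ 59 ^ 40 ^ 115 ^ 130 = 10

10


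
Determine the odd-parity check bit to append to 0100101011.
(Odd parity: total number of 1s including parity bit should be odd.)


Number of 1s in data: 5
Parity bit: 0

0


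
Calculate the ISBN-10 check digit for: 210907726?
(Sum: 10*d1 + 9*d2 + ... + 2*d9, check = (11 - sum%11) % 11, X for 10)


Weighted sum: 173
173 mod 11 = 8

Check digit: 3


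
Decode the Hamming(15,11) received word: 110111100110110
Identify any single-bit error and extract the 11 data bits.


Syndrome = 1: error at position 1

Data: 01110110110 (corrected bit 1)


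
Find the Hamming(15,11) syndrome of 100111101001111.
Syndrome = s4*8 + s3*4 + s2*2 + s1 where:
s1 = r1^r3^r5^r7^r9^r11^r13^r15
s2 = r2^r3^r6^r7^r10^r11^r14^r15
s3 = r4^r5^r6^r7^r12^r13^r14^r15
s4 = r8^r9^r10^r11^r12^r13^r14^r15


s1=0, s2=0, s3=0, s4=1

Syndrome = 8 (error at position 8)


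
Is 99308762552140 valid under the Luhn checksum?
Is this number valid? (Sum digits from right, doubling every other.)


Luhn sum = 62
62 mod 10 = 2

Invalid (Luhn sum mod 10 = 2)


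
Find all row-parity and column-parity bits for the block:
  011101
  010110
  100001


Row parities: 010
Column parities: 101010

Row P: 010, Col P: 101010, Corner: 1


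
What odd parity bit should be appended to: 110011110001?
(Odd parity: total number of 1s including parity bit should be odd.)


Number of 1s in data: 7
Parity bit: 0

0


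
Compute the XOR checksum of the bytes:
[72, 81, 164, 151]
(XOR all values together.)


XOR chain: 72 ^ 81 ^ 164 ^ 151 = 42

42


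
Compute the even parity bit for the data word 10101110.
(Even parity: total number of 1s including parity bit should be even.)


Number of 1s in data: 5
Parity bit: 1

1


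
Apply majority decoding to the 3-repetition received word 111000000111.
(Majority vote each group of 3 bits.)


Groups: 111, 000, 000, 111
Majority votes: 1001

1001


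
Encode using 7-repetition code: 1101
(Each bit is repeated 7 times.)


Each bit -> 7 copies

1111111111111100000001111111


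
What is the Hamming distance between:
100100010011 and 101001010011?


XOR: 001101000000
Count of 1s: 3

3


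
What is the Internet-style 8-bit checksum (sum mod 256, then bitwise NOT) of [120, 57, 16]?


Sum = 193 mod 256 = 193
Complement = 62

62


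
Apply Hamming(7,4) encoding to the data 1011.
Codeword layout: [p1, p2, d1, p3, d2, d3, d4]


Parity bits: p1=0, p2=1, p3=0

0110011


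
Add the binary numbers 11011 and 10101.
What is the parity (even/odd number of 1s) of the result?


11011 = 27
10101 = 21
Sum = 48 = 110000
1s count = 2

even parity (2 ones in 110000)


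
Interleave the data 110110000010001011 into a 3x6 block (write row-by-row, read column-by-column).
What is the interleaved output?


Matrix:
  110110
  000010
  001011
Read columns: 100100001100111001

100100001100111001


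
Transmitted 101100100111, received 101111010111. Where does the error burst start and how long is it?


XOR: 000011110000

Burst at position 4, length 4


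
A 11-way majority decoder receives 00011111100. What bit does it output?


Ones: 6 out of 11
Threshold: 6

1 (6/11 voted 1)


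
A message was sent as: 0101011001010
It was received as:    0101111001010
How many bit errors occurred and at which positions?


XOR: 0000100000000

1 error(s) at position(s): 4


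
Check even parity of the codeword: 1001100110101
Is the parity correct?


Number of 1s: 7

No, parity error (7 ones)


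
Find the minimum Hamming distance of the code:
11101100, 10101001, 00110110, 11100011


Comparing all pairs, minimum distance: 3
Can detect 2 errors, correct 1 errors

3


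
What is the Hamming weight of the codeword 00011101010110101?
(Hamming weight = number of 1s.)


Counting 1s in 00011101010110101

9


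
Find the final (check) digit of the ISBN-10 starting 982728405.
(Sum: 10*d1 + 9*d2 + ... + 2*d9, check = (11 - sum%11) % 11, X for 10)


Weighted sum: 305
305 mod 11 = 8

Check digit: 3


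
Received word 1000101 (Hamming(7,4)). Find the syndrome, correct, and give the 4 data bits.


Syndrome = 3: error at position 3

Data: 1101 (corrected bit 3)


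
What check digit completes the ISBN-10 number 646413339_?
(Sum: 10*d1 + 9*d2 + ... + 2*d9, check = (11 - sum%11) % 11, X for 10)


Weighted sum: 232
232 mod 11 = 1

Check digit: X


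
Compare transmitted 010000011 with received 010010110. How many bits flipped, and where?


XOR: 000010101

3 error(s) at position(s): 4, 6, 8


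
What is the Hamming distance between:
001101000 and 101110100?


XOR: 100011100
Count of 1s: 4

4


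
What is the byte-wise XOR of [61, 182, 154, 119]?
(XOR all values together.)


XOR chain: 61 ^ 182 ^ 154 ^ 119 = 102

102


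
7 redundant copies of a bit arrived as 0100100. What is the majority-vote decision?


Ones: 2 out of 7
Threshold: 4

0 (2/7 voted 1)


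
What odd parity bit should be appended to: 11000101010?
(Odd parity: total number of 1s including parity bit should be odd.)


Number of 1s in data: 5
Parity bit: 0

0


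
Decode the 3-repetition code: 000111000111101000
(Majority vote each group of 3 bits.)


Groups: 000, 111, 000, 111, 101, 000
Majority votes: 010110

010110


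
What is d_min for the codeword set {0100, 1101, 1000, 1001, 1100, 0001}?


Comparing all pairs, minimum distance: 1
Can detect 0 errors, correct 0 errors

1


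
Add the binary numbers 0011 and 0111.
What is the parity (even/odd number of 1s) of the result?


0011 = 3
0111 = 7
Sum = 10 = 1010
1s count = 2

even parity (2 ones in 1010)


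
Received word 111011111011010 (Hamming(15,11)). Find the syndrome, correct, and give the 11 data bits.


Syndrome = 12: error at position 12

Data: 11111010010 (corrected bit 12)


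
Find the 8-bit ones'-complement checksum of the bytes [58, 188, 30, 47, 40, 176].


Sum = 539 mod 256 = 27
Complement = 228

228


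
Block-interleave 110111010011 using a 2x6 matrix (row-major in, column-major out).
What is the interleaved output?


Matrix:
  110111
  010011
Read columns: 101100101111

101100101111


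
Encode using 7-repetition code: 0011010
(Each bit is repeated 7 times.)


Each bit -> 7 copies

0000000000000011111111111111000000011111110000000


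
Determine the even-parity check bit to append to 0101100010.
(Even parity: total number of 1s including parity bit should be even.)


Number of 1s in data: 4
Parity bit: 0

0


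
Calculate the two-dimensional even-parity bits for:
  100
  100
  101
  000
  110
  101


Row parities: 110000
Column parities: 110

Row P: 110000, Col P: 110, Corner: 0


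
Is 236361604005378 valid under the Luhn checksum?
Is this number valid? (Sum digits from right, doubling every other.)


Luhn sum = 55
55 mod 10 = 5

Invalid (Luhn sum mod 10 = 5)


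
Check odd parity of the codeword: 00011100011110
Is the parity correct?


Number of 1s: 7

Yes, parity is correct (7 ones)


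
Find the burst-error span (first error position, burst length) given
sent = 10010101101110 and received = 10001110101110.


XOR: 00011011000000

Burst at position 3, length 5


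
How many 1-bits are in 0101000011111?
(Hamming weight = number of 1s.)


Counting 1s in 0101000011111

7


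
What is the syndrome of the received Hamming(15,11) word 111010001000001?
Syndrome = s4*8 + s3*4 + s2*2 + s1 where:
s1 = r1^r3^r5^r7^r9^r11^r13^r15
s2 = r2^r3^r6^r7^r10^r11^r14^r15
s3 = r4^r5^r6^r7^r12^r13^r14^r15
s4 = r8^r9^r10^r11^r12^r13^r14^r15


s1=1, s2=1, s3=0, s4=0

Syndrome = 3 (error at position 3)


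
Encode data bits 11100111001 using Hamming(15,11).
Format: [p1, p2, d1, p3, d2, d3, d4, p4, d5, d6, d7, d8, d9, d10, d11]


Parity bits: p1=0, p2=1, p3=0, p4=0

011011000111001


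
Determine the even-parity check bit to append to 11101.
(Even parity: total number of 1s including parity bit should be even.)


Number of 1s in data: 4
Parity bit: 0

0


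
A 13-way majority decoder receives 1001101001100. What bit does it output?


Ones: 6 out of 13
Threshold: 7

0 (6/13 voted 1)


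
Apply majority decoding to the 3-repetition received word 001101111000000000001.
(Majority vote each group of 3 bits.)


Groups: 001, 101, 111, 000, 000, 000, 001
Majority votes: 0110000

0110000


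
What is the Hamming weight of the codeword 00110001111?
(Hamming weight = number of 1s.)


Counting 1s in 00110001111

6


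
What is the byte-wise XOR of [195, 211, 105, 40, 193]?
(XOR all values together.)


XOR chain: 195 ^ 211 ^ 105 ^ 40 ^ 193 = 144

144


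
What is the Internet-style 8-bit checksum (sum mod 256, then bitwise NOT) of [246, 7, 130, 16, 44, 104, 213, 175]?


Sum = 935 mod 256 = 167
Complement = 88

88


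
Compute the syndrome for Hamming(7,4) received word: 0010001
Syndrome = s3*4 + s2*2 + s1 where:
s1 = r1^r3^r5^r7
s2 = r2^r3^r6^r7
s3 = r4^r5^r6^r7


s1=0, s2=0, s3=1

Syndrome = 4 (error at position 4)


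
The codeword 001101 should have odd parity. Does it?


Number of 1s: 3

Yes, parity is correct (3 ones)


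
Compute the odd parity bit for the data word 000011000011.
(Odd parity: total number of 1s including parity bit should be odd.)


Number of 1s in data: 4
Parity bit: 1

1


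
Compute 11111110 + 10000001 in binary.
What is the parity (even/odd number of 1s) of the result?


11111110 = 254
10000001 = 129
Sum = 383 = 101111111
1s count = 8

even parity (8 ones in 101111111)


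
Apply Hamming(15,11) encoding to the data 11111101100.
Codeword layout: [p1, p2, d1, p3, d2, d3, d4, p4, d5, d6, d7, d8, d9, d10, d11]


Parity bits: p1=1, p2=0, p3=1, p4=0

101111101101100


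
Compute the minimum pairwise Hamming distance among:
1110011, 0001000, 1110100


Comparing all pairs, minimum distance: 3
Can detect 2 errors, correct 1 errors

3


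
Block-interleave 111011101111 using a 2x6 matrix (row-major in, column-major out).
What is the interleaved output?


Matrix:
  111011
  101111
Read columns: 111011011111

111011011111


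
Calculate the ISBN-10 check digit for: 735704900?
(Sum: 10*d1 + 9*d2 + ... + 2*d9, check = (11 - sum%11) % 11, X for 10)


Weighted sum: 242
242 mod 11 = 0

Check digit: 0


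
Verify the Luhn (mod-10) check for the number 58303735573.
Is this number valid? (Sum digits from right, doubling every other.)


Luhn sum = 40
40 mod 10 = 0

Valid (Luhn sum mod 10 = 0)


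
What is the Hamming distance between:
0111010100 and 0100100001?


XOR: 0011110101
Count of 1s: 6

6


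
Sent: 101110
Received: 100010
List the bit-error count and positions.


XOR: 001100

2 error(s) at position(s): 2, 3


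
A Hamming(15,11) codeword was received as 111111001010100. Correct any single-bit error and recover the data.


Syndrome = 8: error at position 8

Data: 11101010100 (corrected bit 8)


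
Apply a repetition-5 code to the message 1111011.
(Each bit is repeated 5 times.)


Each bit -> 5 copies

11111111111111111111000001111111111


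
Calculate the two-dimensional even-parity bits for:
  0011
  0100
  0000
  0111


Row parities: 0101
Column parities: 0000

Row P: 0101, Col P: 0000, Corner: 0


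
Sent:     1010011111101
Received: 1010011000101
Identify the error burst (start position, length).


XOR: 0000000111000

Burst at position 7, length 3


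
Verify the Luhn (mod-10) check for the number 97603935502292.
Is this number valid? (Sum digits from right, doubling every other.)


Luhn sum = 63
63 mod 10 = 3

Invalid (Luhn sum mod 10 = 3)


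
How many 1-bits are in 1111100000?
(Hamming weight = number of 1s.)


Counting 1s in 1111100000

5


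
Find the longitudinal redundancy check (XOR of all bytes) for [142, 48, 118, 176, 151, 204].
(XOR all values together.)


XOR chain: 142 ^ 48 ^ 118 ^ 176 ^ 151 ^ 204 = 35

35


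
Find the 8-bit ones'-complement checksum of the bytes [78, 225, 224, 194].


Sum = 721 mod 256 = 209
Complement = 46

46


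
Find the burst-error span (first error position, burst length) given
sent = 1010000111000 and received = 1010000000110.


XOR: 0000000111110

Burst at position 7, length 5


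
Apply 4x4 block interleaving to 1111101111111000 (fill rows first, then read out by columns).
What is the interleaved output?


Matrix:
  1111
  1011
  1111
  1000
Read columns: 1111101011101110

1111101011101110


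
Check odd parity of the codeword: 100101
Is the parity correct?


Number of 1s: 3

Yes, parity is correct (3 ones)


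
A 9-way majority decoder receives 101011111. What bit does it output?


Ones: 7 out of 9
Threshold: 5

1 (7/9 voted 1)


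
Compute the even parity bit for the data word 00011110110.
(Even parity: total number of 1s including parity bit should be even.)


Number of 1s in data: 6
Parity bit: 0

0


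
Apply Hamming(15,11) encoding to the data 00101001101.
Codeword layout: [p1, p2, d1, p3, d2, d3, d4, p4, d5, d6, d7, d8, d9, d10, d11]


Parity bits: p1=1, p2=0, p3=0, p4=0

100001001001101


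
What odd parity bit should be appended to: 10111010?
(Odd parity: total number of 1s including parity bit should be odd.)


Number of 1s in data: 5
Parity bit: 0

0


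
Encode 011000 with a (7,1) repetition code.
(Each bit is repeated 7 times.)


Each bit -> 7 copies

000000011111111111111000000000000000000000


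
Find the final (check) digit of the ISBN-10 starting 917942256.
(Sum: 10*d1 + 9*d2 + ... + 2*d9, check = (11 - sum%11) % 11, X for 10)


Weighted sum: 287
287 mod 11 = 1

Check digit: X


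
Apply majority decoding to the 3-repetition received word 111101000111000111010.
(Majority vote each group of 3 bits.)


Groups: 111, 101, 000, 111, 000, 111, 010
Majority votes: 1101010

1101010


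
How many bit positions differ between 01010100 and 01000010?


XOR: 00010110
Count of 1s: 3

3


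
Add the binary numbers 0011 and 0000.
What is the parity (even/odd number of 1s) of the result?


0011 = 3
0000 = 0
Sum = 3 = 11
1s count = 2

even parity (2 ones in 11)


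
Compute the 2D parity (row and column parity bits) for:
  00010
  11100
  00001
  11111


Row parities: 1111
Column parities: 00000

Row P: 1111, Col P: 00000, Corner: 0


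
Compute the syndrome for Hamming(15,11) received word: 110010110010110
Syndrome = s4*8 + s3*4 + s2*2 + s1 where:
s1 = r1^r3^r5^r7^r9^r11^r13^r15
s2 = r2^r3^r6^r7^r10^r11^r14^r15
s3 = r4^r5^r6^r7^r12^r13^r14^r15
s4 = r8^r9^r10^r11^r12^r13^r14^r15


s1=1, s2=0, s3=0, s4=0

Syndrome = 1 (error at position 1)


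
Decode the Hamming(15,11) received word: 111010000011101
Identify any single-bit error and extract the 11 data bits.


Syndrome = 0: no error detected

Data: 11000011101 (no errors)


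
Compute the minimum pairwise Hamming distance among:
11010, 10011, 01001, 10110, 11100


Comparing all pairs, minimum distance: 2
Can detect 1 errors, correct 0 errors

2


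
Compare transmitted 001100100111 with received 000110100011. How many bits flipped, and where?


XOR: 001010000100

3 error(s) at position(s): 2, 4, 9


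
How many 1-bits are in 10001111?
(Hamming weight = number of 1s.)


Counting 1s in 10001111

5


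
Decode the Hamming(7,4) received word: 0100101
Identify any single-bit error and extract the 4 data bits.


Syndrome = 0: no error detected

Data: 0101 (no errors)


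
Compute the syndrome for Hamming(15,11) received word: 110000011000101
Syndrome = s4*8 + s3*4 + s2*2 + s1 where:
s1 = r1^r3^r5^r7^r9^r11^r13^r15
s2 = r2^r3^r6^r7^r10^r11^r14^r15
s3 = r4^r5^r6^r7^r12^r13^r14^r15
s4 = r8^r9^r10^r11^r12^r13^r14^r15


s1=0, s2=0, s3=0, s4=0

Syndrome = 0 (no error)


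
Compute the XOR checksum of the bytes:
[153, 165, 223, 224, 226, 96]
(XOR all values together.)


XOR chain: 153 ^ 165 ^ 223 ^ 224 ^ 226 ^ 96 = 129

129


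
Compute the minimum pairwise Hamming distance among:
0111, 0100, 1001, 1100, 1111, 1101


Comparing all pairs, minimum distance: 1
Can detect 0 errors, correct 0 errors

1


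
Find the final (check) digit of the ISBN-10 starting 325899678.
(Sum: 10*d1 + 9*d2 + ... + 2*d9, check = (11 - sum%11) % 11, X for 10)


Weighted sum: 304
304 mod 11 = 7

Check digit: 4


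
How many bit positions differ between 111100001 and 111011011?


XOR: 000111010
Count of 1s: 4

4


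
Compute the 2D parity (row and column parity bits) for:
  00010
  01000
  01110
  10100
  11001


Row parities: 11101
Column parities: 01001

Row P: 11101, Col P: 01001, Corner: 0


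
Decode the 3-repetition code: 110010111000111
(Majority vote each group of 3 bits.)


Groups: 110, 010, 111, 000, 111
Majority votes: 10101

10101


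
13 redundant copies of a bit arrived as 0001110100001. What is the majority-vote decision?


Ones: 5 out of 13
Threshold: 7

0 (5/13 voted 1)


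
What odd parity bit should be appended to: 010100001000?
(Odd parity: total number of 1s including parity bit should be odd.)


Number of 1s in data: 3
Parity bit: 0

0


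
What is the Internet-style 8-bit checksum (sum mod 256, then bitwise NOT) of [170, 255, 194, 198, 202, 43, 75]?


Sum = 1137 mod 256 = 113
Complement = 142

142


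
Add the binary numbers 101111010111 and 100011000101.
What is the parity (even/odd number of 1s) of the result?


101111010111 = 3031
100011000101 = 2245
Sum = 5276 = 1010010011100
1s count = 6

even parity (6 ones in 1010010011100)


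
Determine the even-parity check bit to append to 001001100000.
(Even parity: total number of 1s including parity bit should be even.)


Number of 1s in data: 3
Parity bit: 1

1


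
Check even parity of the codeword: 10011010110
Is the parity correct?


Number of 1s: 6

Yes, parity is correct (6 ones)


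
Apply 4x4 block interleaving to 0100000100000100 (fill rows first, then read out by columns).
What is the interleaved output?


Matrix:
  0100
  0001
  0000
  0100
Read columns: 0000100100000100

0000100100000100


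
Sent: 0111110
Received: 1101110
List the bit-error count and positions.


XOR: 1010000

2 error(s) at position(s): 0, 2


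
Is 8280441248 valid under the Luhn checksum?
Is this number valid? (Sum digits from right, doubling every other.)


Luhn sum = 48
48 mod 10 = 8

Invalid (Luhn sum mod 10 = 8)


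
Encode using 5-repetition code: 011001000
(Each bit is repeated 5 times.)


Each bit -> 5 copies

000001111111111000000000011111000000000000000


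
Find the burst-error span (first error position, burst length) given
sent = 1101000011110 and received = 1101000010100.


XOR: 0000000001010

Burst at position 9, length 3


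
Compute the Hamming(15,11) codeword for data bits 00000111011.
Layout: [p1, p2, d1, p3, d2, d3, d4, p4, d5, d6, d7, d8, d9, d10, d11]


Parity bits: p1=0, p2=0, p3=1, p4=1

000100010111011


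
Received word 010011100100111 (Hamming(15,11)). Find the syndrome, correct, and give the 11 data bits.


Syndrome = 0: no error detected

Data: 01110100111 (no errors)
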